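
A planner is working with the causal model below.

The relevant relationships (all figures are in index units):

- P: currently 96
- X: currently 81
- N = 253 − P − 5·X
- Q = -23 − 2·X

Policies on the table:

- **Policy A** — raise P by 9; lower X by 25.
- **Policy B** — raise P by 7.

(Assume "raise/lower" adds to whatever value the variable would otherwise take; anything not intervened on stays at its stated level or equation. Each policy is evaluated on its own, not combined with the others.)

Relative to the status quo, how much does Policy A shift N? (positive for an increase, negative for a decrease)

Baseline:
  P = 96
  X = 81
  N = 253 − 96 − 5·81 = -248
Policy A (P + 9, X − 25):
  P = 96 + 9 = 105
  X = 81 − 25 = 56
  N = 253 − 105 − 5·56 = -132
Change in N: -132 − (-248) = 116

116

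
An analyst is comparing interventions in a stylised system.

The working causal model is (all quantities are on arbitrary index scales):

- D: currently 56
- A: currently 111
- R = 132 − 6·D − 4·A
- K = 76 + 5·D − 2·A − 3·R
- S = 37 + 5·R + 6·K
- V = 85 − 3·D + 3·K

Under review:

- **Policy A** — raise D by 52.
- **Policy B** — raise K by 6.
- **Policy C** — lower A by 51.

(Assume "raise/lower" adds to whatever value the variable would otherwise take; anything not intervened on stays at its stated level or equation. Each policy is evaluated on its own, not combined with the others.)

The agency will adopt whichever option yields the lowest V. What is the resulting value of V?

Policy A (D + 52):
  D = 56 + 52 = 108
  A = 111
  R = 132 − 6·108 − 4·111 = -960
  K = 76 + 5·108 − 2·111 − 3·(-960) = 3274
  V = 85 − 3·108 + 3·3274 = 9583
Policy B (K + 6):
  D = 56
  A = 111
  R = 132 − 6·56 − 4·111 = -648
  K = 76 + 5·56 − 2·111 − 3·(-648) (+6 from intervention) = 2084
  V = 85 − 3·56 + 3·2084 = 6169
Policy C (A − 51):
  D = 56
  A = 111 − 51 = 60
  R = 132 − 6·56 − 4·60 = -444
  K = 76 + 5·56 − 2·60 − 3·(-444) = 1568
  V = 85 − 3·56 + 3·1568 = 4621
Comparing — Policy A: V=9583, Policy B: V=6169, Policy C: V=4621. Lowest is 4621 (Policy C).

4621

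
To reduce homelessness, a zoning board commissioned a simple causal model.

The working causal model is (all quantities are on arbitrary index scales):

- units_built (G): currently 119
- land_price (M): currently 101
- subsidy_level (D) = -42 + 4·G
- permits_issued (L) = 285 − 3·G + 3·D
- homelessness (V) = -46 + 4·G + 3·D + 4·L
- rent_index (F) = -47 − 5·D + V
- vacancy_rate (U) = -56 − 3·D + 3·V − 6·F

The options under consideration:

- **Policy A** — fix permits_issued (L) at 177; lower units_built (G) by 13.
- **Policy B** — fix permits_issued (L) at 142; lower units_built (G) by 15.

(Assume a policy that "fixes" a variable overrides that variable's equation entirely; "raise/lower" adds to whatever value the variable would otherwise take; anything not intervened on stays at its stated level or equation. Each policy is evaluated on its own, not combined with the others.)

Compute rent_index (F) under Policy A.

Policy A (L := 177, G − 13):
  G = 119 − 13 = 106
  D = -42 + 4·106 = 382
  L = 177
  V = -46 + 4·106 + 3·382 + 4·177 = 2232
  F = -47 − 5·382 + 2232 = 275

275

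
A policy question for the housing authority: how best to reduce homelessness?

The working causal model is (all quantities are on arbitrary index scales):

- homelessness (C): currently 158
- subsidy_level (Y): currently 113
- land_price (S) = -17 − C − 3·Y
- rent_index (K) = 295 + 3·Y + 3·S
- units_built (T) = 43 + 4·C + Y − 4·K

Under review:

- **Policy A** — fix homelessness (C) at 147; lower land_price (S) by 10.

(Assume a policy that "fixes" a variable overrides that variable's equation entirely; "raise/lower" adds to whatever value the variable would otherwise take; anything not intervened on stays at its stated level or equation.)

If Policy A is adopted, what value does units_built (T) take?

Policy A (C := 147, S − 10):
  C = 147
  Y = 113
  S = -17 − 147 − 3·113 (−10 from intervention) = -513
  K = 295 + 3·113 + 3·(-513) = -905
  T = 43 + 4·147 + 113 − 4·(-905) = 4364

4364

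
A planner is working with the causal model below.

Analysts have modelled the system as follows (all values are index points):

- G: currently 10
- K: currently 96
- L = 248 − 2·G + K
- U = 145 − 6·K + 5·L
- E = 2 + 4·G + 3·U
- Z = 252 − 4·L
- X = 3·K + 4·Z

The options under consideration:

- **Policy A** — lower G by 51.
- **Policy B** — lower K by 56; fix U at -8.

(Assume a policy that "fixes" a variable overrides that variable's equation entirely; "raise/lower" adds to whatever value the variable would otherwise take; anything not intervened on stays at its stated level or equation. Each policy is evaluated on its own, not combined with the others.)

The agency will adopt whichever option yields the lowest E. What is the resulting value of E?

18

Policy A (G − 51):
  G = 10 − 51 = -41
  K = 96
  L = 248 − 2·(-41) + 96 = 426
  U = 145 − 6·96 + 5·426 = 1699
  E = 2 + 4·(-41) + 3·1699 = 4935
Policy B (K − 56, U := -8):
  G = 10
  K = 96 − 56 = 40
  L = 248 − 2·10 + 40 = 268
  U = -8
  E = 2 + 4·10 + 3·(-8) = 18
Comparing — Policy A: E=4935, Policy B: E=18. Lowest is 18 (Policy B).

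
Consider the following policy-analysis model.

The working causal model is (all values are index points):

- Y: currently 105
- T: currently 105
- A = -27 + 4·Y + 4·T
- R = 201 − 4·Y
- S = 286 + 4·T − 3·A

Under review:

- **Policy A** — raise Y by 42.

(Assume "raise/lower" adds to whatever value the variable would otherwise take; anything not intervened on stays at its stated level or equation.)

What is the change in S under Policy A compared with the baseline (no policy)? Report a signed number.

Baseline:
  Y = 105
  T = 105
  A = -27 + 4·105 + 4·105 = 813
  S = 286 + 4·105 − 3·813 = -1733
Policy A (Y + 42):
  Y = 105 + 42 = 147
  T = 105
  A = -27 + 4·147 + 4·105 = 981
  S = 286 + 4·105 − 3·981 = -2237
Change in S: -2237 − (-1733) = -504

-504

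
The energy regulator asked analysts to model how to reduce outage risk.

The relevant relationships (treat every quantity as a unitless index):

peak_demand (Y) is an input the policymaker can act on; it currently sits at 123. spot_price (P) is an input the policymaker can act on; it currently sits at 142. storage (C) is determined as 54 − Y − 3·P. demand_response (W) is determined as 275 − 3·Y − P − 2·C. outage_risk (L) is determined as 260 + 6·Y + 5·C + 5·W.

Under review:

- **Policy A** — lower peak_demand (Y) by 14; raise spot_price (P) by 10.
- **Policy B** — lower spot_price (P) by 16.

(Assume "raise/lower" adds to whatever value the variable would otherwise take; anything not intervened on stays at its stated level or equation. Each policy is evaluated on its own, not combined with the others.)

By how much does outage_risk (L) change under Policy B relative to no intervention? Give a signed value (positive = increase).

Baseline:
  Y = 123
  P = 142
  C = 54 − 123 − 3·142 = -495
  W = 275 − 3·123 − 142 − 2·(-495) = 754
  L = 260 + 6·123 + 5·(-495) + 5·754 = 2293
Policy B (P − 16):
  Y = 123
  P = 142 − 16 = 126
  C = 54 − 123 − 3·126 = -447
  W = 275 − 3·123 − 126 − 2·(-447) = 674
  L = 260 + 6·123 + 5·(-447) + 5·674 = 2133
Change in L: 2133 − 2293 = -160

-160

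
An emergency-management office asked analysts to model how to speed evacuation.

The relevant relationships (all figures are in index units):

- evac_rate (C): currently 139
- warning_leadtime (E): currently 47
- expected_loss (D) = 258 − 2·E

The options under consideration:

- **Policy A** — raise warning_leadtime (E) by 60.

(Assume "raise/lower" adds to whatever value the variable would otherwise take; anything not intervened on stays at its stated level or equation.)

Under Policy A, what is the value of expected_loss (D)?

Policy A (E + 60):
  E = 47 + 60 = 107
  D = 258 − 2·107 = 44

44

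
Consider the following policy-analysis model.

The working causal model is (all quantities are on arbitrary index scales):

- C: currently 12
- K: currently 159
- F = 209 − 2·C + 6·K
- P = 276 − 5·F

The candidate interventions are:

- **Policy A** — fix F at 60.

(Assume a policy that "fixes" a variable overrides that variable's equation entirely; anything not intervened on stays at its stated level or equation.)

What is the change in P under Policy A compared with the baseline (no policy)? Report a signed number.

5395

Baseline:
  C = 12
  K = 159
  F = 209 − 2·12 + 6·159 = 1139
  P = 276 − 5·1139 = -5419
Policy A (F := 60):
  C = 12
  K = 159
  F = 60
  P = 276 − 5·60 = -24
Change in P: -24 − (-5419) = 5395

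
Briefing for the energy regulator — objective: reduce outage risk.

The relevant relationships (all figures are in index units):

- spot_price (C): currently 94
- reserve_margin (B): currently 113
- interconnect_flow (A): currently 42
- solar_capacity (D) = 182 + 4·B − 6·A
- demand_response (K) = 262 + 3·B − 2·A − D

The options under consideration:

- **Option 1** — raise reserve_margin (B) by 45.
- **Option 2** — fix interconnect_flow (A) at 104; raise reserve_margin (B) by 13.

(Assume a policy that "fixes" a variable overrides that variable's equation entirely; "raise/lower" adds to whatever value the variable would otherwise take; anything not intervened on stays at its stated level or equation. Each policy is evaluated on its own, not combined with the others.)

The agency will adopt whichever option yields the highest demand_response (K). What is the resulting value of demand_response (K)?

Option 1 (B + 45):
  B = 113 + 45 = 158
  A = 42
  D = 182 + 4·158 − 6·42 = 562
  K = 262 + 3·158 − 2·42 − 562 = 90
Option 2 (A := 104, B + 13):
  B = 113 + 13 = 126
  A = 104
  D = 182 + 4·126 − 6·104 = 62
  K = 262 + 3·126 − 2·104 − 62 = 370
Comparing — Option 1: K=90, Option 2: K=370. Highest is 370 (Option 2).

370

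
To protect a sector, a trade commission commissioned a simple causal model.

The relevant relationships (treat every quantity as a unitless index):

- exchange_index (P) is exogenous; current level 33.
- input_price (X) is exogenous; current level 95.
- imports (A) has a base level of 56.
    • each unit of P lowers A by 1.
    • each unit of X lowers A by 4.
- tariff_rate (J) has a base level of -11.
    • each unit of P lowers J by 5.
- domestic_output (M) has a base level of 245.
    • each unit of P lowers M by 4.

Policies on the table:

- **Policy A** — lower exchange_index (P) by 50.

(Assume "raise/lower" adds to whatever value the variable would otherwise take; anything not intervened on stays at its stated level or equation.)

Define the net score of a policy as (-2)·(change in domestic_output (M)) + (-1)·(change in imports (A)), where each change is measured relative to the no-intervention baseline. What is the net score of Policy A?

-450

Baseline:
  P = 33
  X = 95
  A = 56 − 33 − 4·95 = -357
  M = 245 − 4·33 = 113
Policy A (P − 50):
  P = 33 − 50 = -17
  X = 95
  A = 56 − (-17) − 4·95 = -307
  M = 245 − 4·(-17) = 313
ΔM = 313 − 113 = 200; ΔA = -307 − (-357) = 50
Score = (-2)·200 + (-1)·50 = -450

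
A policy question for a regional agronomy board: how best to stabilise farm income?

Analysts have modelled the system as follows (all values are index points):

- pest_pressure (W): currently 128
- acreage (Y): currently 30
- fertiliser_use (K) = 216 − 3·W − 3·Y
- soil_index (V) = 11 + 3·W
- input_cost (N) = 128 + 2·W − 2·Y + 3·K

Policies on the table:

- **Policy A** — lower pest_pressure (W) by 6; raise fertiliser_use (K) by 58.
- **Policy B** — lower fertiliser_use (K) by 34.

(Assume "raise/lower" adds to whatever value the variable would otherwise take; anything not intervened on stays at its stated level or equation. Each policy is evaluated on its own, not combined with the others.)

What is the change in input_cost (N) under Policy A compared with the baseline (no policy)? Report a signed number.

216

Baseline:
  W = 128
  Y = 30
  K = 216 − 3·128 − 3·30 = -258
  N = 128 + 2·128 − 2·30 + 3·(-258) = -450
Policy A (W − 6, K + 58):
  W = 128 − 6 = 122
  Y = 30
  K = 216 − 3·122 − 3·30 (+58 from intervention) = -182
  N = 128 + 2·122 − 2·30 + 3·(-182) = -234
Change in N: -234 − (-450) = 216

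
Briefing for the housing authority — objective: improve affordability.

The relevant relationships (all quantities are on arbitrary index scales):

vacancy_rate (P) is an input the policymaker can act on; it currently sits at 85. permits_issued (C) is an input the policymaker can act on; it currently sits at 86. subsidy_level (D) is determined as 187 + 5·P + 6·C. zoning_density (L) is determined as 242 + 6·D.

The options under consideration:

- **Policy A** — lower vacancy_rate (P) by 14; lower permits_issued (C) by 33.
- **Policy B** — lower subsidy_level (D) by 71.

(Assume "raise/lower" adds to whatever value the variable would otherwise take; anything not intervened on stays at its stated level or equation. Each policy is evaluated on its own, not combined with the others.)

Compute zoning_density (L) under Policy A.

5402

Policy A (P − 14, C − 33):
  P = 85 − 14 = 71
  C = 86 − 33 = 53
  D = 187 + 5·71 + 6·53 = 860
  L = 242 + 6·860 = 5402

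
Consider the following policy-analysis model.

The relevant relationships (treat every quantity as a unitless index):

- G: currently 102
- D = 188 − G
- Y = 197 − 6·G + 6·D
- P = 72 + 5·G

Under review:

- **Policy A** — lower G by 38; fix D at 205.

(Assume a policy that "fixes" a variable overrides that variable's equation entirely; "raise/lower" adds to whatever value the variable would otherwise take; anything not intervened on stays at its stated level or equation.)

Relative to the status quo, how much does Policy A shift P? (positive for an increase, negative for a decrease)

-190

Baseline:
  G = 102
  P = 72 + 5·102 = 582
Policy A (G − 38, D := 205):
  G = 102 − 38 = 64
  P = 72 + 5·64 = 392
Change in P: 392 − 582 = -190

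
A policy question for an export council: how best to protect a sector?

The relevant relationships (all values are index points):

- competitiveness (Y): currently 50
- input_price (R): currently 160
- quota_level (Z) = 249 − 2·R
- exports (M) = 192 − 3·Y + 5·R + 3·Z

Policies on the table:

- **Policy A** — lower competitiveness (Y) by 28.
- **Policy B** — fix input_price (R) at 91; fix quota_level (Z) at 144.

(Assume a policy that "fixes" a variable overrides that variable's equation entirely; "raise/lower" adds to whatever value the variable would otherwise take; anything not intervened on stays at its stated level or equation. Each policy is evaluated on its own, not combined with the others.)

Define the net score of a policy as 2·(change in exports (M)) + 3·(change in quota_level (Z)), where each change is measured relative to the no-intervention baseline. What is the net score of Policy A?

168

Baseline:
  Y = 50
  R = 160
  Z = 249 − 2·160 = -71
  M = 192 − 3·50 + 5·160 + 3·(-71) = 629
Policy A (Y − 28):
  Y = 50 − 28 = 22
  R = 160
  Z = 249 − 2·160 = -71
  M = 192 − 3·22 + 5·160 + 3·(-71) = 713
ΔM = 713 − 629 = 84; ΔZ = -71 − (-71) = 0
Score = 2·84 + 3·0 = 168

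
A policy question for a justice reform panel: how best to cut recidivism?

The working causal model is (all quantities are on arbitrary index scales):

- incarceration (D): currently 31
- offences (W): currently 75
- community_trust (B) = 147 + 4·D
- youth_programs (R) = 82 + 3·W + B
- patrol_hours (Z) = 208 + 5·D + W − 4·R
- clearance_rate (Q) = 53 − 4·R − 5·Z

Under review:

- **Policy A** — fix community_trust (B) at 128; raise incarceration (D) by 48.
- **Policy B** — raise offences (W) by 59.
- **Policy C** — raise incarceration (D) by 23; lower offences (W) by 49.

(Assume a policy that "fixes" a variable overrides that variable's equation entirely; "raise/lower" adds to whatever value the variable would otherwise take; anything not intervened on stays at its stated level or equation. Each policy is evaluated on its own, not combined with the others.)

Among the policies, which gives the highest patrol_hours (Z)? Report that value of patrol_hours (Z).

Policy A (B := 128, D + 48):
  D = 31 + 48 = 79
  W = 75
  B = 128
  R = 82 + 3·75 + 128 = 435
  Z = 208 + 5·79 + 75 − 4·435 = -1062
Policy B (W + 59):
  D = 31
  W = 75 + 59 = 134
  B = 147 + 4·31 = 271
  R = 82 + 3·134 + 271 = 755
  Z = 208 + 5·31 + 134 − 4·755 = -2523
Policy C (D + 23, W − 49):
  D = 31 + 23 = 54
  W = 75 − 49 = 26
  B = 147 + 4·54 = 363
  R = 82 + 3·26 + 363 = 523
  Z = 208 + 5·54 + 26 − 4·523 = -1588
Comparing — Policy A: Z=-1062, Policy B: Z=-2523, Policy C: Z=-1588. Highest is -1062 (Policy A).

-1062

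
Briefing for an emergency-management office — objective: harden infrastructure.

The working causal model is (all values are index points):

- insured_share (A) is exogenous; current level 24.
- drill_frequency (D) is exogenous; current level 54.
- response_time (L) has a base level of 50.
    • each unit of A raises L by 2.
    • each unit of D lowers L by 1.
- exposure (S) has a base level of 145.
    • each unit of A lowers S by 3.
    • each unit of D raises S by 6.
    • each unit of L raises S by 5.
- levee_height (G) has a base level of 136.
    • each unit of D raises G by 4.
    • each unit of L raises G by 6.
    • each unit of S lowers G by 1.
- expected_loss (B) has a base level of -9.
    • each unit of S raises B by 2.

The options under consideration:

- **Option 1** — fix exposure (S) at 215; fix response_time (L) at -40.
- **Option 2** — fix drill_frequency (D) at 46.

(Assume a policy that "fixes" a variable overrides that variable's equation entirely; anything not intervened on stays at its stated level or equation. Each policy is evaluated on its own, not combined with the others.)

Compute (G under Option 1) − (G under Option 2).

-126

Option 1 (S := 215, L := -40):
  A = 24
  D = 54
  L = -40
  S = 215
  G = 136 + 4·54 + 6·(-40) − 215 = -103
Option 2 (D := 46):
  A = 24
  D = 46
  L = 50 + 2·24 − 46 = 52
  S = 145 − 3·24 + 6·46 + 5·52 = 609
  G = 136 + 4·46 + 6·52 − 609 = 23
G: -103 − 23 = -126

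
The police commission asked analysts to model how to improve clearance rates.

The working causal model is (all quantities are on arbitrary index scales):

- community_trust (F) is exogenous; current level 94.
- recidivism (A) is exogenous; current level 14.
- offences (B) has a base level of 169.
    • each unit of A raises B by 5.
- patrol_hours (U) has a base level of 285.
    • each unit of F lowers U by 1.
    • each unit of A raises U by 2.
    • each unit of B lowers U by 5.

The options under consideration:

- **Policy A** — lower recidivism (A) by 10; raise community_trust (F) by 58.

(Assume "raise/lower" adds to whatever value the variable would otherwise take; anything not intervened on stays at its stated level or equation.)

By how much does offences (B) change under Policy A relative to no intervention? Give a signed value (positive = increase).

Baseline:
  A = 14
  B = 169 + 5·14 = 239
Policy A (A − 10, F + 58):
  A = 14 − 10 = 4
  B = 169 + 5·4 = 189
Change in B: 189 − 239 = -50

-50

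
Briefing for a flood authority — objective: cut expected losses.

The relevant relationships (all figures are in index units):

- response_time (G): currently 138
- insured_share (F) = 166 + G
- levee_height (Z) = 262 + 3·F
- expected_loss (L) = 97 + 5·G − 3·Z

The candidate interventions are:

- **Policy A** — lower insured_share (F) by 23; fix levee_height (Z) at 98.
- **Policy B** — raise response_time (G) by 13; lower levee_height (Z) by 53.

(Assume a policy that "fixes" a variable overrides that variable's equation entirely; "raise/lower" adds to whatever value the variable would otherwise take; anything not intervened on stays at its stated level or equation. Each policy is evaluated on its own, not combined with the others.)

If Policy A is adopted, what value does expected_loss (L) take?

493

Policy A (F − 23, Z := 98):
  G = 138
  F = 166 + 138 (−23 from intervention) = 281
  Z = 98
  L = 97 + 5·138 − 3·98 = 493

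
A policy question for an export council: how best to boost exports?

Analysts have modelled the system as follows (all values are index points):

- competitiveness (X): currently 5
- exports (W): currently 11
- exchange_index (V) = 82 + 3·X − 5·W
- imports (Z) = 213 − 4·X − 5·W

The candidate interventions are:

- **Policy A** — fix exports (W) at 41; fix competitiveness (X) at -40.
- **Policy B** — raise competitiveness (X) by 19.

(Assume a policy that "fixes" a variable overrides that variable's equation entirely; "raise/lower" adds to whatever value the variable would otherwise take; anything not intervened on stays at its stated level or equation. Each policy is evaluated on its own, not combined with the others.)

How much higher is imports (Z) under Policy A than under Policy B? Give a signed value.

Policy A (W := 41, X := -40):
  X = -40
  W = 41
  Z = 213 − 4·(-40) − 5·41 = 168
Policy B (X + 19):
  X = 5 + 19 = 24
  W = 11
  Z = 213 − 4·24 − 5·11 = 62
Z: 168 − 62 = 106

106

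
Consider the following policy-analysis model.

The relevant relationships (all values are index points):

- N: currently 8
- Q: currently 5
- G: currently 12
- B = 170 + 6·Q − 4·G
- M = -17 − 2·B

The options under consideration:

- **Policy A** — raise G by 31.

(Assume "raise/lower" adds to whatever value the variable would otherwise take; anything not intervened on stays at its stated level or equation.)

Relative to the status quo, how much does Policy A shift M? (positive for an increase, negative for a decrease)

248

Baseline:
  Q = 5
  G = 12
  B = 170 + 6·5 − 4·12 = 152
  M = -17 − 2·152 = -321
Policy A (G + 31):
  Q = 5
  G = 12 + 31 = 43
  B = 170 + 6·5 − 4·43 = 28
  M = -17 − 2·28 = -73
Change in M: -73 − (-321) = 248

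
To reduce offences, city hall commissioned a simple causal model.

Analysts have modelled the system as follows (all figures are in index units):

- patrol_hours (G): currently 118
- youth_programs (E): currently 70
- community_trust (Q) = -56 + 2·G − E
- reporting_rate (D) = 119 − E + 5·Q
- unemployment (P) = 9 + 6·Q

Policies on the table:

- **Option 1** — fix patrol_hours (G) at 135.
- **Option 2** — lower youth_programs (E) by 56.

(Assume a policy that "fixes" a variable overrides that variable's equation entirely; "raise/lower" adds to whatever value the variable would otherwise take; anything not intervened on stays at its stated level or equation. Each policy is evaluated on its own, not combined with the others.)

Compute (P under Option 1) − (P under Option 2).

-132

Option 1 (G := 135):
  G = 135
  E = 70
  Q = -56 + 2·135 − 70 = 144
  P = 9 + 6·144 = 873
Option 2 (E − 56):
  G = 118
  E = 70 − 56 = 14
  Q = -56 + 2·118 − 14 = 166
  P = 9 + 6·166 = 1005
P: 873 − 1005 = -132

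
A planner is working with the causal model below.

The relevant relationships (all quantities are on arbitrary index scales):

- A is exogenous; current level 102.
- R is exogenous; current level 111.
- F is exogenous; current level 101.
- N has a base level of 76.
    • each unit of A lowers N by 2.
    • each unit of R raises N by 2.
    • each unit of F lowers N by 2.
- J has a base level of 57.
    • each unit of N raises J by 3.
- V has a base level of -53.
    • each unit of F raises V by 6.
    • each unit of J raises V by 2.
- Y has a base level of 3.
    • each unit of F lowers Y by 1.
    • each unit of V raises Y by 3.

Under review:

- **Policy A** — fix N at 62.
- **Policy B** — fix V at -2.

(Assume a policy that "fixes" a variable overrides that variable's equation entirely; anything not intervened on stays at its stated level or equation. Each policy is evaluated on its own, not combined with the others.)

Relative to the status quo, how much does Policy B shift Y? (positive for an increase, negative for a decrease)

Baseline:
  A = 102
  R = 111
  F = 101
  N = 76 − 2·102 + 2·111 − 2·101 = -108
  J = 57 + 3·(-108) = -267
  V = -53 + 6·101 + 2·(-267) = 19
  Y = 3 − 101 + 3·19 = -41
Policy B (V := -2):
  A = 102
  R = 111
  F = 101
  N = 76 − 2·102 + 2·111 − 2·101 = -108
  J = 57 + 3·(-108) = -267
  V = -2
  Y = 3 − 101 + 3·(-2) = -104
Change in Y: -104 − (-41) = -63

-63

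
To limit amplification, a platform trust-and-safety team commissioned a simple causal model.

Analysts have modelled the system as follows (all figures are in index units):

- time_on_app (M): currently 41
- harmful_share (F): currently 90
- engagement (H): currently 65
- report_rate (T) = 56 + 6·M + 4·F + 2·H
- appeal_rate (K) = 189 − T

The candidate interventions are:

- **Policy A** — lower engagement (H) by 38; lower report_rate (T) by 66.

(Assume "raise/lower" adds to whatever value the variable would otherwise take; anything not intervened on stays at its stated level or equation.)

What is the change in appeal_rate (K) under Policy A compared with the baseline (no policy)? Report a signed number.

Baseline:
  M = 41
  F = 90
  H = 65
  T = 56 + 6·41 + 4·90 + 2·65 = 792
  K = 189 − 792 = -603
Policy A (H − 38, T − 66):
  M = 41
  F = 90
  H = 65 − 38 = 27
  T = 56 + 6·41 + 4·90 + 2·27 (−66 from intervention) = 650
  K = 189 − 650 = -461
Change in K: -461 − (-603) = 142

142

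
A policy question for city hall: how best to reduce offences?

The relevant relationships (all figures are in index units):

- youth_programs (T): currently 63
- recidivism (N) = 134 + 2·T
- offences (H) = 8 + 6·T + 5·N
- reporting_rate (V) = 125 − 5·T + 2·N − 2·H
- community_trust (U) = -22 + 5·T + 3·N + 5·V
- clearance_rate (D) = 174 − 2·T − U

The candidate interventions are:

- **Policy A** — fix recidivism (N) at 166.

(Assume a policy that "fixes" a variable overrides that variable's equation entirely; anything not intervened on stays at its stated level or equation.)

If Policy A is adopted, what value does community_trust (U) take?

-10659

Policy A (N := 166):
  T = 63
  N = 166
  H = 8 + 6·63 + 5·166 = 1216
  V = 125 − 5·63 + 2·166 − 2·1216 = -2290
  U = -22 + 5·63 + 3·166 + 5·(-2290) = -10659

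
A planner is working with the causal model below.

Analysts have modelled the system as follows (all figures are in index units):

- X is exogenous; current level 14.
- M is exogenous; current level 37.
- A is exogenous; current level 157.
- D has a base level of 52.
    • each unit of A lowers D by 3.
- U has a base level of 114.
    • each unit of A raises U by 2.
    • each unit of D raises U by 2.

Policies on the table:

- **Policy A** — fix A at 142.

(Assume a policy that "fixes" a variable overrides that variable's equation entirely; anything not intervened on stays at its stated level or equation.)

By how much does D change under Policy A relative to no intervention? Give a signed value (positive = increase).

45

Baseline:
  A = 157
  D = 52 − 3·157 = -419
Policy A (A := 142):
  A = 142
  D = 52 − 3·142 = -374
Change in D: -374 − (-419) = 45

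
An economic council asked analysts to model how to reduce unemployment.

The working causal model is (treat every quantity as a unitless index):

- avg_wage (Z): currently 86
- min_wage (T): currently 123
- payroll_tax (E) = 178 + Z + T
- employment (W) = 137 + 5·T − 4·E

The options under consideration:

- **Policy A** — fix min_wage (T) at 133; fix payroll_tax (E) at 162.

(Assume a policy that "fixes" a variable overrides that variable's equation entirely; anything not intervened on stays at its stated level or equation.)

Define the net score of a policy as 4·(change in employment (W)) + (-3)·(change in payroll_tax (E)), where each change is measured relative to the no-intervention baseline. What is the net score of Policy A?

Baseline:
  Z = 86
  T = 123
  E = 178 + 86 + 123 = 387
  W = 137 + 5·123 − 4·387 = -796
Policy A (T := 133, E := 162):
  Z = 86
  T = 133
  E = 162
  W = 137 + 5·133 − 4·162 = 154
ΔW = 154 − (-796) = 950; ΔE = 162 − 387 = -225
Score = 4·950 + (-3)·(-225) = 4475

4475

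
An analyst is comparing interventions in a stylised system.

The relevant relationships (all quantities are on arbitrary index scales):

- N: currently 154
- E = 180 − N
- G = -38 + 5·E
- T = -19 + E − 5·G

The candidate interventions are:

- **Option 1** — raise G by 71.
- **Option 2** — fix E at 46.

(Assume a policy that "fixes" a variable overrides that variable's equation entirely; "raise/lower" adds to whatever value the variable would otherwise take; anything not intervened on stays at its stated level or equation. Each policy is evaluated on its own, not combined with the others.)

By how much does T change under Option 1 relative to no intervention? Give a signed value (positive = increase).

-355

Baseline:
  N = 154
  E = 180 − 154 = 26
  G = -38 + 5·26 = 92
  T = -19 + 26 − 5·92 = -453
Option 1 (G + 71):
  N = 154
  E = 180 − 154 = 26
  G = -38 + 5·26 (+71 from intervention) = 163
  T = -19 + 26 − 5·163 = -808
Change in T: -808 − (-453) = -355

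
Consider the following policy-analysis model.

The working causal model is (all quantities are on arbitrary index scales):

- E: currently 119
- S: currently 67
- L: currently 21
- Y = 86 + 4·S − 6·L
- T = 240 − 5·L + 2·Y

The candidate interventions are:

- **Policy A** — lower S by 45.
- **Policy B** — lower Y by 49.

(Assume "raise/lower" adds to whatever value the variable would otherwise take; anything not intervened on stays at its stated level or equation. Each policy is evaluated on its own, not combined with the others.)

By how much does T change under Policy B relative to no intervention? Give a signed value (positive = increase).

-98

Baseline:
  S = 67
  L = 21
  Y = 86 + 4·67 − 6·21 = 228
  T = 240 − 5·21 + 2·228 = 591
Policy B (Y − 49):
  S = 67
  L = 21
  Y = 86 + 4·67 − 6·21 (−49 from intervention) = 179
  T = 240 − 5·21 + 2·179 = 493
Change in T: 493 − 591 = -98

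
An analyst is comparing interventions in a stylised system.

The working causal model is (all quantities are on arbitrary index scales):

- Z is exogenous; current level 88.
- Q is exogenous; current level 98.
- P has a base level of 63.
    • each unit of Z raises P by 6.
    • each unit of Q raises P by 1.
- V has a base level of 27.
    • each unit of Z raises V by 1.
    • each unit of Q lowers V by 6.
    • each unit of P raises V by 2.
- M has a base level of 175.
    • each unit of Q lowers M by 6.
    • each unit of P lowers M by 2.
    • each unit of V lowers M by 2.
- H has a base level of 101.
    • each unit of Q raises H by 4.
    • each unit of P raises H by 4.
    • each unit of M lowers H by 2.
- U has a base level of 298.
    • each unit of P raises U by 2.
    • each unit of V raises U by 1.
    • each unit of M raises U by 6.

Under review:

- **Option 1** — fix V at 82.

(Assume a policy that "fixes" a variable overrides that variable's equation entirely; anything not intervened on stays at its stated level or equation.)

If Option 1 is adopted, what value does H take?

Option 1 (V := 82):
  Z = 88
  Q = 98
  P = 63 + 6·88 + 98 = 689
  V = 82
  M = 175 − 6·98 − 2·689 − 2·82 = -1955
  H = 101 + 4·98 + 4·689 − 2·(-1955) = 7159

7159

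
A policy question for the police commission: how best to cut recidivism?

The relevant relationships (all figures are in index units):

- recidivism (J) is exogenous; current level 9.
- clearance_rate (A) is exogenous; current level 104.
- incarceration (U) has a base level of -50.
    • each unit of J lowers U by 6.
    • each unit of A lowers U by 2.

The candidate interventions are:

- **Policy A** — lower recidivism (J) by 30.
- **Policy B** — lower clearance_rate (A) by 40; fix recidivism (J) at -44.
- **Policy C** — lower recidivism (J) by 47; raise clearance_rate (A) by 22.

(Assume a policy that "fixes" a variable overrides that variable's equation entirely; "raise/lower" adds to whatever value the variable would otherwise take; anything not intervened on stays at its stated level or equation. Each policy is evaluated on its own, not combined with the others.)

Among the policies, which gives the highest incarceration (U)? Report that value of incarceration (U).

Policy A (J − 30):
  J = 9 − 30 = -21
  A = 104
  U = -50 − 6·(-21) − 2·104 = -132
Policy B (A − 40, J := -44):
  J = -44
  A = 104 − 40 = 64
  U = -50 − 6·(-44) − 2·64 = 86
Policy C (J − 47, A + 22):
  J = 9 − 47 = -38
  A = 104 + 22 = 126
  U = -50 − 6·(-38) − 2·126 = -74
Comparing — Policy A: U=-132, Policy B: U=86, Policy C: U=-74. Highest is 86 (Policy B).

86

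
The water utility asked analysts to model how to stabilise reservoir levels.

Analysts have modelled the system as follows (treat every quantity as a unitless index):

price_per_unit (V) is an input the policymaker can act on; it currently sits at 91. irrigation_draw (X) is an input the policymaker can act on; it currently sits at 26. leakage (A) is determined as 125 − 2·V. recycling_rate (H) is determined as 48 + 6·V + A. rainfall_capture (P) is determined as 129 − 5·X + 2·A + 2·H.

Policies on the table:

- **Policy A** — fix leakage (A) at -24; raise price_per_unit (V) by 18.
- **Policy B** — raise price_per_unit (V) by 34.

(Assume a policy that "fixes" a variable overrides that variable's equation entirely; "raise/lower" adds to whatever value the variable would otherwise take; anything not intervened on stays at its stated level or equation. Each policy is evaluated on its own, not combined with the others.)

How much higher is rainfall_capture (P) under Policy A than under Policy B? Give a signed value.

Policy A (A := -24, V + 18):
  V = 91 + 18 = 109
  X = 26
  A = -24
  H = 48 + 6·109 + (-24) = 678
  P = 129 − 5·26 + 2·(-24) + 2·678 = 1307
Policy B (V + 34):
  V = 91 + 34 = 125
  X = 26
  A = 125 − 2·125 = -125
  H = 48 + 6·125 + (-125) = 673
  P = 129 − 5·26 + 2·(-125) + 2·673 = 1095
P: 1307 − 1095 = 212

212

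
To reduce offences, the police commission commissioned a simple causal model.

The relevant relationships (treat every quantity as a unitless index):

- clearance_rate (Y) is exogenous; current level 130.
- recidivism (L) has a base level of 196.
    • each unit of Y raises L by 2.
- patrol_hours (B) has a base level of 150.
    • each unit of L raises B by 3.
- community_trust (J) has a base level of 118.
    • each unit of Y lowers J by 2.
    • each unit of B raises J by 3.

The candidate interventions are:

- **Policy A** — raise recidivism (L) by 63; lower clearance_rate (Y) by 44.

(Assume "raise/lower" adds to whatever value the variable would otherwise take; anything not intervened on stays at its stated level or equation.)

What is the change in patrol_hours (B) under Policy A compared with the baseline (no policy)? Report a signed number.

-75

Baseline:
  Y = 130
  L = 196 + 2·130 = 456
  B = 150 + 3·456 = 1518
Policy A (L + 63, Y − 44):
  Y = 130 − 44 = 86
  L = 196 + 2·86 (+63 from intervention) = 431
  B = 150 + 3·431 = 1443
Change in B: 1443 − 1518 = -75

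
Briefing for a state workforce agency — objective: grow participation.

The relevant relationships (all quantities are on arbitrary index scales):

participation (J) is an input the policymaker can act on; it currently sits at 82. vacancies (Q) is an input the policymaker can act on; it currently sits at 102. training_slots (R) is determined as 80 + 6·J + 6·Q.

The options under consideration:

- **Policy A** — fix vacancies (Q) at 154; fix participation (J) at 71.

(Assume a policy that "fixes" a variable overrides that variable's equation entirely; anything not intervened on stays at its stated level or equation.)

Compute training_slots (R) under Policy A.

Policy A (Q := 154, J := 71):
  J = 71
  Q = 154
  R = 80 + 6·71 + 6·154 = 1430

1430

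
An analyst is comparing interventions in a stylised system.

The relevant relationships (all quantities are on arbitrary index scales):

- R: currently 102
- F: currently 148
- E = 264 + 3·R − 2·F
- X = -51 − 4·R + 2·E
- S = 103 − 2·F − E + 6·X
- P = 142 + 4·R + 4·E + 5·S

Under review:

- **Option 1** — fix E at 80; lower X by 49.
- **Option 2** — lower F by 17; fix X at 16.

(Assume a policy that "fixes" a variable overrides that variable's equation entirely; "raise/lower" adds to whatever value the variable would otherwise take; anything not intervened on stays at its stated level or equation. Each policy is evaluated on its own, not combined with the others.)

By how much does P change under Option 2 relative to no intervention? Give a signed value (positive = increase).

-2054

Baseline:
  R = 102
  F = 148
  E = 264 + 3·102 − 2·148 = 274
  X = -51 − 4·102 + 2·274 = 89
  S = 103 − 2·148 − 274 + 6·89 = 67
  P = 142 + 4·102 + 4·274 + 5·67 = 1981
Option 2 (F − 17, X := 16):
  R = 102
  F = 148 − 17 = 131
  E = 264 + 3·102 − 2·131 = 308
  X = 16
  S = 103 − 2·131 − 308 + 6·16 = -371
  P = 142 + 4·102 + 4·308 + 5·(-371) = -73
Change in P: -73 − 1981 = -2054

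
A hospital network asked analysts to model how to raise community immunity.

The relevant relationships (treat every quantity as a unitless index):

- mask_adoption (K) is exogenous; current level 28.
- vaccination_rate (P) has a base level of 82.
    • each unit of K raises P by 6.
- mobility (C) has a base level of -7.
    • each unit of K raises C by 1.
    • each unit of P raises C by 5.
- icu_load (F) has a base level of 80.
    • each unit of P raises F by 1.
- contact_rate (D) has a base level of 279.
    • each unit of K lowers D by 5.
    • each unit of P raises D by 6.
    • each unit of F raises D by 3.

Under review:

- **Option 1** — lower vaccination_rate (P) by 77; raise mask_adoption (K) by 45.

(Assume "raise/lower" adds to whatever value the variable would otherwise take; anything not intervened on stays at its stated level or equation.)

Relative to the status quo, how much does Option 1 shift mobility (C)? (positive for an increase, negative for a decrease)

Baseline:
  K = 28
  P = 82 + 6·28 = 250
  C = -7 + 28 + 5·250 = 1271
Option 1 (P − 77, K + 45):
  K = 28 + 45 = 73
  P = 82 + 6·73 (−77 from intervention) = 443
  C = -7 + 73 + 5·443 = 2281
Change in C: 2281 − 1271 = 1010

1010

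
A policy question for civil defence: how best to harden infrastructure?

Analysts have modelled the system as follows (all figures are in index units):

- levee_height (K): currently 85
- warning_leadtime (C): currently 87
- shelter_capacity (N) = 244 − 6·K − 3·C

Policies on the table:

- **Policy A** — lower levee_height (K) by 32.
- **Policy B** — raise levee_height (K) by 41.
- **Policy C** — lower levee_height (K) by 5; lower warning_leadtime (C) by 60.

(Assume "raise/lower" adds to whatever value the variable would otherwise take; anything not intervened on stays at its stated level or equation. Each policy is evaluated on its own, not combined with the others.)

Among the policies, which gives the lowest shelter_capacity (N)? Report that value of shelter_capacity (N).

Policy A (K − 32):
  K = 85 − 32 = 53
  C = 87
  N = 244 − 6·53 − 3·87 = -335
Policy B (K + 41):
  K = 85 + 41 = 126
  C = 87
  N = 244 − 6·126 − 3·87 = -773
Policy C (K − 5, C − 60):
  K = 85 − 5 = 80
  C = 87 − 60 = 27
  N = 244 − 6·80 − 3·27 = -317
Comparing — Policy A: N=-335, Policy B: N=-773, Policy C: N=-317. Lowest is -773 (Policy B).

-773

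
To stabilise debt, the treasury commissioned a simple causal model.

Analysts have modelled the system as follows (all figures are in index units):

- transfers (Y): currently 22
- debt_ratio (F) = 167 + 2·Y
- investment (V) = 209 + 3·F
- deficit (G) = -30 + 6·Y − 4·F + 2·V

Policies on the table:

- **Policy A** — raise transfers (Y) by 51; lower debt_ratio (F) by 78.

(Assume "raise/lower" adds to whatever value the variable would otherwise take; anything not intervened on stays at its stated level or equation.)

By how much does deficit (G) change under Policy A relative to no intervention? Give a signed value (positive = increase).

Baseline:
  Y = 22
  F = 167 + 2·22 = 211
  V = 209 + 3·211 = 842
  G = -30 + 6·22 − 4·211 + 2·842 = 942
Policy A (Y + 51, F − 78):
  Y = 22 + 51 = 73
  F = 167 + 2·73 (−78 from intervention) = 235
  V = 209 + 3·235 = 914
  G = -30 + 6·73 − 4·235 + 2·914 = 1296
Change in G: 1296 − 942 = 354

354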